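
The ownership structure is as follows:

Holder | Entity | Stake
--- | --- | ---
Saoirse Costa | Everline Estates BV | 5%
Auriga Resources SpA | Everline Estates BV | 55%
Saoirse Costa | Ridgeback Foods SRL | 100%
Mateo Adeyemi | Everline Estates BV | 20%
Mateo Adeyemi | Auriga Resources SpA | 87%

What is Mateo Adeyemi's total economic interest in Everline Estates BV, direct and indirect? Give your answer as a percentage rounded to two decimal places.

Mateo reaches Everline along 2 paths.
Direct stake: 20% = 20%.
Via Auriga: 87% × 55% = 47.85%.
Total: 20% + 47.85% = 67.85%.

67.85%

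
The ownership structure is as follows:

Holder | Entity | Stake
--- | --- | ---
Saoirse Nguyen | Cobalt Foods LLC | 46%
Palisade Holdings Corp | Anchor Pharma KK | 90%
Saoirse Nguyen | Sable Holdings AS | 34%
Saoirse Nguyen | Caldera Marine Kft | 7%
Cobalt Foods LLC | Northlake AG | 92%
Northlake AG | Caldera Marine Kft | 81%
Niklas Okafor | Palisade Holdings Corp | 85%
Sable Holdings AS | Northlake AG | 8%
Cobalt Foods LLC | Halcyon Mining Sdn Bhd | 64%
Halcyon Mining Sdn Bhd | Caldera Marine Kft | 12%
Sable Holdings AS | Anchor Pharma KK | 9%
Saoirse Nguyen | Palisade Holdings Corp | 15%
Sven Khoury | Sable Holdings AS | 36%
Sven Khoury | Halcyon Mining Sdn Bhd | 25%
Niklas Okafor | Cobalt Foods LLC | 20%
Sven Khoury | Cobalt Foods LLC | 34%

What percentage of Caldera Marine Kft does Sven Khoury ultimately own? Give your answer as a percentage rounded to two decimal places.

33.28%

Sven reaches Caldera along 4 paths.
Via Sable → Northlake: 36% × 8% × 81% = 2.3328%.
Via Cobalt → Northlake: 34% × 92% × 81% = 25.3368%.
Via Cobalt → Halcyon: 34% × 64% × 12% = 2.6112%.
Via Halcyon: 25% × 12% = 3%.
Total: 2.3328% + 25.3368% + 2.6112% + 3% = 33.2808%.
Rounded: 33.28%.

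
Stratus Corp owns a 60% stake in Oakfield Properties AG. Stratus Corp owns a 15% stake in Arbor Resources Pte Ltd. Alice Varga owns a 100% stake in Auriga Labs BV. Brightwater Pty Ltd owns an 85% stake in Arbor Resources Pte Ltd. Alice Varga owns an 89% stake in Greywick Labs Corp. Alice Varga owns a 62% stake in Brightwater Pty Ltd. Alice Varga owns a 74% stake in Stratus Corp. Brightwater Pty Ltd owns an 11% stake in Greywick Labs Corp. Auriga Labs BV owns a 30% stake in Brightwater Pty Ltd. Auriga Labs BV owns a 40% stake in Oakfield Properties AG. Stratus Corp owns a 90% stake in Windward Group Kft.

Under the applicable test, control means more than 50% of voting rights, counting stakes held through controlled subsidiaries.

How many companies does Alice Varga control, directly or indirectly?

7

Alice holds 74% of Stratus, so Alice controls Stratus.
Alice holds 100% of Auriga, so Alice controls Auriga.
Auriga and Alice together hold 30% + 62% = 92% of Brightwater, so Alice controls Brightwater.
Alice and Brightwater together hold 89% + 11% = 100% of Greywick, so Alice controls Greywick.
Stratus and Auriga together hold 60% + 40% = 100% of Oakfield, so Alice controls Oakfield.
Brightwater and Stratus together hold 85% + 15% = 100% of Arbor, so Alice controls Arbor.
Stratus holds 90% of Windward, so Alice controls Windward.
Alice controls 7 companies.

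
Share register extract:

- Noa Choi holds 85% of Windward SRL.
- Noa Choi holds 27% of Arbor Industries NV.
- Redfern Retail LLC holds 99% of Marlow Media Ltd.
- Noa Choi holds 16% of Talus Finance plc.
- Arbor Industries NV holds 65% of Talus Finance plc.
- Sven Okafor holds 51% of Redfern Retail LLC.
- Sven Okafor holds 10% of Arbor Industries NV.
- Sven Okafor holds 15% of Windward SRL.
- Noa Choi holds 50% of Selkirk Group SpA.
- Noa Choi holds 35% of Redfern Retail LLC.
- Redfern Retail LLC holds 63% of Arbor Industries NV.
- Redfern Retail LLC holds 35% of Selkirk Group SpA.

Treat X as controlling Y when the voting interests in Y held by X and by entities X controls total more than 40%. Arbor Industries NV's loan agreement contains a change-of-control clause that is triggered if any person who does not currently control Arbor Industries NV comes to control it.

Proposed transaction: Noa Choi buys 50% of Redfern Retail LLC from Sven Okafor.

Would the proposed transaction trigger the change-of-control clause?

The purchase adds only to Noa's holdings (Sven's stake shrinks), so Noa is the only person who could newly come to control Arbor.
Noa holds 85% of Windward, so Noa controls Windward.
Noa holds 50% of Selkirk, so Noa controls Selkirk.
In Arbor, Noa's side holds only 27%, not > 40%.
So before the transaction, Noa does not control Arbor.
After the purchase, Noa's direct stake in Redfern rises to 35% + 50% = 85%, and Sven's stake falls to 1%.
Noa holds 85% of Redfern, so Noa controls Redfern.
Noa and Redfern together hold 27% + 63% = 90% of Arbor, so Noa controls Arbor.
Noa did not control Arbor before and does after, so the clause is triggered.

Yes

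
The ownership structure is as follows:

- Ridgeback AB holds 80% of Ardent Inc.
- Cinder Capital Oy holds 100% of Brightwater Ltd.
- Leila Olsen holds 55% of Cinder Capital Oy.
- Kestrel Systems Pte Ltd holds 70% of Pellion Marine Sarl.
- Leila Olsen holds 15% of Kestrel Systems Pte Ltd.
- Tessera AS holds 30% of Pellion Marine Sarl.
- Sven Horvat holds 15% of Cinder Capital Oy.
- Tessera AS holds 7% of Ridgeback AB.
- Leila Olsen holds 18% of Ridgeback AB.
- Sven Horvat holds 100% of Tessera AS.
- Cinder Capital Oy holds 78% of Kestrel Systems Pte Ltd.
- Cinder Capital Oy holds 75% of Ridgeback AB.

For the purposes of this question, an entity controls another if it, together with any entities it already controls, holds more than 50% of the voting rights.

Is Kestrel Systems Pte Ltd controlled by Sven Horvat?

Sven holds 100% of Tessera, so Sven controls Tessera.
Neither Sven nor any entity Sven controls holds any voting interest in Kestrel.
So Sven does not control Kestrel.

No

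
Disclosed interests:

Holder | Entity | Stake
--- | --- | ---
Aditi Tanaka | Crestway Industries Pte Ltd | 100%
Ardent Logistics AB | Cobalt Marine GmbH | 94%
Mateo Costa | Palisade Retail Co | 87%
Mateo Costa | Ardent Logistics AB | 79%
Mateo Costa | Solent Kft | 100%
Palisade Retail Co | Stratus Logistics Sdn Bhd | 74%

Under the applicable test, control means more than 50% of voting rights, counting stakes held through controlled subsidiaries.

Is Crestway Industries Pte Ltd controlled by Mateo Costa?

No

Mateo holds 87% of Palisade, so Mateo controls Palisade.
Mateo holds 79% of Ardent, so Mateo controls Ardent.
Palisade holds 74% of Stratus, so Mateo controls Stratus.
Mateo holds 100% of Solent, so Mateo controls Solent.
Ardent holds 94% of Cobalt, so Mateo controls Cobalt.
Neither Mateo nor any entity Mateo controls holds any voting interest in Crestway.
So Mateo does not control Crestway.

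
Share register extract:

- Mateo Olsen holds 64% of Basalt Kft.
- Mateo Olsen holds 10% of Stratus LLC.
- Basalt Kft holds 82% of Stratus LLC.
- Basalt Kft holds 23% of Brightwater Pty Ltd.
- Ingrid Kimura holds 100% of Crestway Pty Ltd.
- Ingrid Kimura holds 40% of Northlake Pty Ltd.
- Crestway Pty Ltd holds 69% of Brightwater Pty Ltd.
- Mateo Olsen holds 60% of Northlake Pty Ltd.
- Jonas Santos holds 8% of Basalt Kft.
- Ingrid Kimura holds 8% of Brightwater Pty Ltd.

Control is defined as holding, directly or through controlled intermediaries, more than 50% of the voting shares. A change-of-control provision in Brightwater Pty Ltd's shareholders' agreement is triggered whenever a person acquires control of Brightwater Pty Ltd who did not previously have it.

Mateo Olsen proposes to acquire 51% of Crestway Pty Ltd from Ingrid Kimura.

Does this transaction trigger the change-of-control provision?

The purchase adds only to Mateo's holdings (Ingrid's stake shrinks), so Mateo is the only person who could newly come to control Brightwater.
Mateo holds 64% of Basalt, so Mateo controls Basalt.
Mateo holds 60% of Northlake, so Mateo controls Northlake.
Basalt and Mateo together hold 82% + 10% = 92% of Stratus, so Mateo controls Stratus.
In Brightwater, Mateo's side holds only 23%, not > 50%.
So before the transaction, Mateo does not control Brightwater.
After the purchase, Mateo holds 51% of Crestway directly, and Ingrid's stake falls to 49%.
Mateo holds 51% of Crestway, so Mateo controls Crestway.
Crestway and Basalt together hold 69% + 23% = 92% of Brightwater, so Mateo controls Brightwater.
Mateo did not control Brightwater before and does after, so the clause is triggered.

Yes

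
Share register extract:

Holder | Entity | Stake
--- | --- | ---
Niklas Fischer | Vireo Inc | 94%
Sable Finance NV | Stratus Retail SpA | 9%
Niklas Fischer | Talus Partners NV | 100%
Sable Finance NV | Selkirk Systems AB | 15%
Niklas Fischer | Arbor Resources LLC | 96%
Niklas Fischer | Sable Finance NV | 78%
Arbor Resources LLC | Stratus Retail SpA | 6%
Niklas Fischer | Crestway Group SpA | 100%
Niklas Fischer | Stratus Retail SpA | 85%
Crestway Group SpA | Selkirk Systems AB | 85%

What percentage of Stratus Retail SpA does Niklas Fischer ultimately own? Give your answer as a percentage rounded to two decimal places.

97.78%

Niklas reaches Stratus along 3 paths.
Direct stake: 85% = 85%.
Via Sable: 78% × 9% = 7.02%.
Via Arbor: 96% × 6% = 5.76%.
Total: 85% + 7.02% + 5.76% = 97.78%.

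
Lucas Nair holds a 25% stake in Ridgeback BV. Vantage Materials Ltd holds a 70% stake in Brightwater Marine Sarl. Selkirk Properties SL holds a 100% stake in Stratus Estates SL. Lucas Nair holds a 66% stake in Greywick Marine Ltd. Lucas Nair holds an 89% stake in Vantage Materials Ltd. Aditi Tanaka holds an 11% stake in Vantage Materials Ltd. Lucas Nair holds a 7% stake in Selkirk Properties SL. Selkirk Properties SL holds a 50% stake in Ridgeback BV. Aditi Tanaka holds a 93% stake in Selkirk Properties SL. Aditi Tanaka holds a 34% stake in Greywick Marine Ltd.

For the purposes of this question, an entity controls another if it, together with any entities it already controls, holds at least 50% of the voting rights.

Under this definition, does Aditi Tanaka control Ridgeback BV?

Aditi holds 93% of Selkirk, so Aditi controls Selkirk.
Selkirk holds 50% of Ridgeback, so Aditi controls Ridgeback.

Yes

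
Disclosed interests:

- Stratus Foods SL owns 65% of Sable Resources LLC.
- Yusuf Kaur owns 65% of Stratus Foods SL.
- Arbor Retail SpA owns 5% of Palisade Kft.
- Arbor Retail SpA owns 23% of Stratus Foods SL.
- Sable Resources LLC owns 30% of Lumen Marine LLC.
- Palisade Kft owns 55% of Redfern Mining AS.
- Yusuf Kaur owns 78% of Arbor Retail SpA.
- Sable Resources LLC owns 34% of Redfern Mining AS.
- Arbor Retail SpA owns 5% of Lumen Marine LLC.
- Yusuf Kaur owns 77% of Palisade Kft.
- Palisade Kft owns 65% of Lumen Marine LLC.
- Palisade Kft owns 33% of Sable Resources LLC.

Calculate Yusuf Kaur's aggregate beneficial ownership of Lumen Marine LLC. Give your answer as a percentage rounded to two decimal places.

Yusuf reaches Lumen along 7 paths.
Via Arbor → Stratus → Sable: 78% × 23% × 65% × 30% = 3.4983%.
Via Stratus → Sable: 65% × 65% × 30% = 12.675%.
Via Palisade → Sable: 77% × 33% × 30% = 7.623%.
Via Arbor → Palisade → Sable: 78% × 5% × 33% × 30% = 0.3861%.
Via Arbor: 78% × 5% = 3.9%.
Via Palisade: 77% × 65% = 50.05%.
Via Arbor → Palisade: 78% × 5% × 65% = 2.535%.
Total: 3.4983% + 12.675% + 7.623% + 0.3861% + 3.9% + 50.05% + 2.535% = 80.6674%.
Rounded: 80.67%.

80.67%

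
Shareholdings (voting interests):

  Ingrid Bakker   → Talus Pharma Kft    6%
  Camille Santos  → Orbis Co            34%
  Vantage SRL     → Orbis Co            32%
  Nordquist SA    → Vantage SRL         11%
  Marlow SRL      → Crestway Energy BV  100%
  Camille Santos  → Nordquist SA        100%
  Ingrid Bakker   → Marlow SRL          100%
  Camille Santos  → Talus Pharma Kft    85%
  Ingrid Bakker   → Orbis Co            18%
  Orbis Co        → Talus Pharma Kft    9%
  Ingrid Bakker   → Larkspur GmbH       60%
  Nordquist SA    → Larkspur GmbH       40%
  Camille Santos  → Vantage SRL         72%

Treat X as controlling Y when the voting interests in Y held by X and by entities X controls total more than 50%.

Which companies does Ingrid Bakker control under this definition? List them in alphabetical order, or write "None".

Ingrid holds 100% of Marlow, so Ingrid controls Marlow.
Marlow holds 100% of Crestway, so Ingrid controls Crestway.
Ingrid holds 60% of Larkspur, so Ingrid controls Larkspur.
No other company's threshold is met.

Crestway Energy BV, Larkspur GmbH, Marlow SRL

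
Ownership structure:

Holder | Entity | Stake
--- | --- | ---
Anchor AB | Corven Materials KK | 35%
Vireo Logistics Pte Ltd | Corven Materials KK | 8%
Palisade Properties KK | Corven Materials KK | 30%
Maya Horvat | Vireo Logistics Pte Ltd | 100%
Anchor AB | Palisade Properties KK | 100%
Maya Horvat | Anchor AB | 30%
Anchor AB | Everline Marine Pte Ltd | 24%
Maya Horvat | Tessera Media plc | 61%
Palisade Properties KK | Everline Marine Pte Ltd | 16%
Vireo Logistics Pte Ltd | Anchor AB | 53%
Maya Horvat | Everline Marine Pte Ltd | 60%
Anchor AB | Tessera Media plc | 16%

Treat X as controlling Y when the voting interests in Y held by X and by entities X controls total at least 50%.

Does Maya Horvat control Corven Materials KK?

Maya holds 100% of Vireo, so Maya controls Vireo.
Maya and Vireo together hold 30% + 53% = 83% of Anchor, so Maya controls Anchor.
Anchor holds 100% of Palisade, so Maya controls Palisade.
Anchor and Palisade and Vireo together hold 35% + 30% + 8% = 73% of Corven, so Maya controls Corven.

Yes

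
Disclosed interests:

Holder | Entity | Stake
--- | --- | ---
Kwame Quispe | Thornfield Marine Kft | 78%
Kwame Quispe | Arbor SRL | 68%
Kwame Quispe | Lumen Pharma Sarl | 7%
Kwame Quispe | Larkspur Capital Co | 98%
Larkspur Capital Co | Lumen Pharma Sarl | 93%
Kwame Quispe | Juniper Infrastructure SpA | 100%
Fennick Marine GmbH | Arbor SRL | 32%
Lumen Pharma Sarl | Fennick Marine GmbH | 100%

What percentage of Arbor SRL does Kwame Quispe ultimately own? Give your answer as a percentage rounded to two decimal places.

99.40%

Kwame reaches Arbor along 3 paths.
Direct stake: 68% = 68%.
Via Larkspur → Lumen → Fennick: 98% × 93% × 100% × 32% = 29.1648%.
Via Lumen → Fennick: 7% × 100% × 32% = 2.24%.
Total: 68% + 29.1648% + 2.24% = 99.4048%.
Rounded: 99.40%.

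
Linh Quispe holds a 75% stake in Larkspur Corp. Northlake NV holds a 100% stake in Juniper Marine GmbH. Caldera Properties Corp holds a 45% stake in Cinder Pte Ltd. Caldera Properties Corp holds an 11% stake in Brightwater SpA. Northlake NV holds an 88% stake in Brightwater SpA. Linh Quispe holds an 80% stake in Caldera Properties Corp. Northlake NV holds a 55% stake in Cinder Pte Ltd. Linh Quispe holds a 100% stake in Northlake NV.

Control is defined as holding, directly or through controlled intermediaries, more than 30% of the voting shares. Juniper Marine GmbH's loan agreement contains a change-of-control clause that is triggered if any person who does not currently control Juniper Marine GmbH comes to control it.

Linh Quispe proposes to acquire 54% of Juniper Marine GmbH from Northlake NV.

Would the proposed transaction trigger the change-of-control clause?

No

The purchase adds only to Linh's holdings (Northlake's stake shrinks), so Linh is the only person who could newly come to control Juniper.
Linh holds 100% of Northlake, so Linh controls Northlake.
Northlake holds 100% of Juniper, so Linh controls Juniper.
So Linh already controls Juniper before the transaction.
After the purchase, Linh holds 54% of Juniper directly, and Northlake's stake falls to 46%.
Linh controlled Juniper already, so this is not a new person acquiring control; every other person's position is unchanged or reduced.
No new person acquires control, so the clause is not triggered.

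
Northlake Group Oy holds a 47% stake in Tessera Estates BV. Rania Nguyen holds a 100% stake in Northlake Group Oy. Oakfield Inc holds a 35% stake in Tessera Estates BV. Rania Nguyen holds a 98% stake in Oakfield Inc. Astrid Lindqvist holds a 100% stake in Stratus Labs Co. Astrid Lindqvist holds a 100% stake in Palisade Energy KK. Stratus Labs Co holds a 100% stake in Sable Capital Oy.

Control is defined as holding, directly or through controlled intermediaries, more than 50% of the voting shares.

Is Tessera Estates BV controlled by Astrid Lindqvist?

No

Astrid holds 100% of Stratus, so Astrid controls Stratus.
Stratus holds 100% of Sable, so Astrid controls Sable.
Astrid holds 100% of Palisade, so Astrid controls Palisade.
Neither Astrid nor any entity Astrid controls holds any voting interest in Tessera.
So Astrid does not control Tessera.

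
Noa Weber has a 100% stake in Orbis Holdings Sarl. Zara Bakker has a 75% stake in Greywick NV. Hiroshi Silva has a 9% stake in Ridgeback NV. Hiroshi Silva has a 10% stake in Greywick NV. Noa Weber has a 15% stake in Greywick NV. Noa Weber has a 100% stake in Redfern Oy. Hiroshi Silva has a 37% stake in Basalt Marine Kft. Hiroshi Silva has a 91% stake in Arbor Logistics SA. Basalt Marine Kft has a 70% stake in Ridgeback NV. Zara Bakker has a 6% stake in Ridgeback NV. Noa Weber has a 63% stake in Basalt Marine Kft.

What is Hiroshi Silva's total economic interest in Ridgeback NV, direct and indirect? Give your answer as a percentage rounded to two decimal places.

34.90%

Hiroshi reaches Ridgeback along 2 paths.
Direct stake: 9% = 9%.
Via Basalt: 37% × 70% = 25.9%.
Total: 9% + 25.9% = 34.9%.
Rounded: 34.90%.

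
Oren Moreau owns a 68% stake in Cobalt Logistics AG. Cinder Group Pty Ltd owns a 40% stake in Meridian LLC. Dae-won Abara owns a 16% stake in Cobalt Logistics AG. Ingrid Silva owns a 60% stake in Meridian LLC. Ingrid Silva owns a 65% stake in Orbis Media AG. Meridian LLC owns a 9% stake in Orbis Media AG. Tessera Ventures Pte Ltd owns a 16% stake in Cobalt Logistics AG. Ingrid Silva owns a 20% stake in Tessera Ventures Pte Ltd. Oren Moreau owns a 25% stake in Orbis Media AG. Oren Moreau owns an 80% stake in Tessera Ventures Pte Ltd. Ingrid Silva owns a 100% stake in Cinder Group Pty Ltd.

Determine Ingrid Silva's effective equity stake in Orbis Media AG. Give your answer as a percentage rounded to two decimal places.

Ingrid reaches Orbis along 3 paths.
Via Cinder → Meridian: 100% × 40% × 9% = 3.6%.
Via Meridian: 60% × 9% = 5.4%.
Direct stake: 65% = 65%.
Total: 3.6% + 5.4% + 65% = 74%.
Rounded: 74.00%.

74.00%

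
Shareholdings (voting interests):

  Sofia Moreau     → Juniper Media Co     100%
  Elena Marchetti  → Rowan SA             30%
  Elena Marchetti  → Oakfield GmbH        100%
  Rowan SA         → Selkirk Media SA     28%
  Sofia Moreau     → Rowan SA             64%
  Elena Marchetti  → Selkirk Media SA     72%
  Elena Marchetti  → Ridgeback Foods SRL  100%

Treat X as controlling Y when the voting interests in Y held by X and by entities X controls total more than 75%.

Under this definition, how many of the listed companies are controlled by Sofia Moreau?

Sofia holds 100% of Juniper, so Sofia controls Juniper.
No other company's threshold is met.
Sofia controls 1 company.

1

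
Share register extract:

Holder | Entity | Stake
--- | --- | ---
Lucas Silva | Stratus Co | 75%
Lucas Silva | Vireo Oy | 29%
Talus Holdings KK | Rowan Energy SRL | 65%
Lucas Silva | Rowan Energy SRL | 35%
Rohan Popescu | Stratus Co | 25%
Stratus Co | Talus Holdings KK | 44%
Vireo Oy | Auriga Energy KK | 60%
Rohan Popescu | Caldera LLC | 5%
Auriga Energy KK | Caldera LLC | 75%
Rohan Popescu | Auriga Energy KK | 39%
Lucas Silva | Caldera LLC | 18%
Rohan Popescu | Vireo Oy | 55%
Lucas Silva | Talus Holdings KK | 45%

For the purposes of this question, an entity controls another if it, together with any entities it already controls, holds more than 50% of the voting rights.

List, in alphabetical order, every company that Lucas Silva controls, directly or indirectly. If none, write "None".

Rowan Energy SRL, Stratus Co, Talus Holdings KK

Lucas holds 75% of Stratus, so Lucas controls Stratus.
Stratus and Lucas together hold 44% + 45% = 89% of Talus, so Lucas controls Talus.
Talus and Lucas together hold 65% + 35% = 100% of Rowan, so Lucas controls Rowan.
No other company's threshold is met.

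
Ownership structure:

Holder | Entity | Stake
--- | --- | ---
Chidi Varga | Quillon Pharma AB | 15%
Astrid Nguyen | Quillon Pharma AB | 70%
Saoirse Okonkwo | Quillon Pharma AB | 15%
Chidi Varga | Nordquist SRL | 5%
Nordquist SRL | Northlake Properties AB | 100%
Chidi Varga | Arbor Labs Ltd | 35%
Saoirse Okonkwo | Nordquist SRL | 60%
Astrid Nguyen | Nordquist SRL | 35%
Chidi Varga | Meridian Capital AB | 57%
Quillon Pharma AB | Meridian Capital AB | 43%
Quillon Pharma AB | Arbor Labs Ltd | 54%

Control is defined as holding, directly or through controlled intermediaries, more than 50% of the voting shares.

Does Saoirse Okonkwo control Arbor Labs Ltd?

Saoirse holds 60% of Nordquist, so Saoirse controls Nordquist.
Nordquist holds 100% of Northlake, so Saoirse controls Northlake.
Neither Saoirse nor any entity Saoirse controls holds any voting interest in Arbor.
So Saoirse does not control Arbor.

No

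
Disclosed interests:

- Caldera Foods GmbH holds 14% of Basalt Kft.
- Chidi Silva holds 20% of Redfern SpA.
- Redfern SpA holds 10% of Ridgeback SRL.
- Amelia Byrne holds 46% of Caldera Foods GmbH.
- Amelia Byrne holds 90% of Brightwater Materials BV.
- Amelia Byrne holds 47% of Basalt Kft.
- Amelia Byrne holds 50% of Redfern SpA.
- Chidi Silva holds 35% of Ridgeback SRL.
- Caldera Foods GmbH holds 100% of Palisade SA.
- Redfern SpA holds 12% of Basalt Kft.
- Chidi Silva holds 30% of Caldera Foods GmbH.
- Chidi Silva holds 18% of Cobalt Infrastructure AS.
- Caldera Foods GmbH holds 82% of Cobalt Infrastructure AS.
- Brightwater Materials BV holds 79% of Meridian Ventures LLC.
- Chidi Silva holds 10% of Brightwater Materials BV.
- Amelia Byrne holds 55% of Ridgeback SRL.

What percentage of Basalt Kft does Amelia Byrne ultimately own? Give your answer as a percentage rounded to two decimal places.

Amelia reaches Basalt along 3 paths.
Direct stake: 47% = 47%.
Via Redfern: 50% × 12% = 6%.
Via Caldera: 46% × 14% = 6.44%.
Total: 47% + 6% + 6.44% = 59.44%.

59.44%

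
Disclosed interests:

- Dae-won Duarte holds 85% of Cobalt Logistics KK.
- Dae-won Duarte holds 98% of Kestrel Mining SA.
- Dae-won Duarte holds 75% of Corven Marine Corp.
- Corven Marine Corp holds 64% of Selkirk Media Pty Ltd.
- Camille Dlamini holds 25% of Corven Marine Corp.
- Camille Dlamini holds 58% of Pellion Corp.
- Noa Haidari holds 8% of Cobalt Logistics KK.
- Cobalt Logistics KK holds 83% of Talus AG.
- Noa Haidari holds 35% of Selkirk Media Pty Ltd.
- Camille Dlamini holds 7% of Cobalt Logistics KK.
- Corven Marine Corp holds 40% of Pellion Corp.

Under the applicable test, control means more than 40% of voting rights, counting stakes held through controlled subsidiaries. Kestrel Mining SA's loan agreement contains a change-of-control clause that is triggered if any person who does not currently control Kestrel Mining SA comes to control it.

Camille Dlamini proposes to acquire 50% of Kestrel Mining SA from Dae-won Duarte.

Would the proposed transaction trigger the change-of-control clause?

Yes

The purchase adds only to Camille's holdings (Dae-won's stake shrinks), so Camille is the only person who could newly come to control Kestrel.
Camille holds 58% of Pellion, so Camille controls Pellion.
Neither Camille nor any entity Camille controls holds any voting interest in Kestrel.
So before the transaction, Camille does not control Kestrel.
After the purchase, Camille holds 50% of Kestrel directly, and Dae-won's stake falls to 48%.
Camille holds 50% of Kestrel, so Camille controls Kestrel.
Camille did not control Kestrel before and does after, so the clause is triggered.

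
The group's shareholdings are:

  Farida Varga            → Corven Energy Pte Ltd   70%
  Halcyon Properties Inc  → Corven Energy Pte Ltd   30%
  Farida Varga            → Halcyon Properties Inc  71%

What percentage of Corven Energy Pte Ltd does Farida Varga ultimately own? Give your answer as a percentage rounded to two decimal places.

91.30%

Farida reaches Corven along 2 paths.
Direct stake: 70% = 70%.
Via Halcyon: 71% × 30% = 21.3%.
Total: 70% + 21.3% = 91.3%.
Rounded: 91.30%.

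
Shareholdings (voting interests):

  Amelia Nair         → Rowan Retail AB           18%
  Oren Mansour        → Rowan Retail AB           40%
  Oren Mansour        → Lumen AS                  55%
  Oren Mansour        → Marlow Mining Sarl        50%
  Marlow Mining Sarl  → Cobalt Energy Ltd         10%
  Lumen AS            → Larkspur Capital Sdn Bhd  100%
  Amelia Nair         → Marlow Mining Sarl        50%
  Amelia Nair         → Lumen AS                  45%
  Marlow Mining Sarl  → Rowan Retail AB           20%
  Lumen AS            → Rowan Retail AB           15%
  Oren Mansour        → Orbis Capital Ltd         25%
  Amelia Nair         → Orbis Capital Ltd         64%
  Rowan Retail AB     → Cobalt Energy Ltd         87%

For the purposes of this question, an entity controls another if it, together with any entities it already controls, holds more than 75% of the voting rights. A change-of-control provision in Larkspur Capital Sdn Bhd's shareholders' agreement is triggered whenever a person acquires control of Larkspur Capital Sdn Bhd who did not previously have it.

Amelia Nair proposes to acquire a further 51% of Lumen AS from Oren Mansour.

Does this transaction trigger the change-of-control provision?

The purchase adds only to Amelia's holdings (Oren's stake shrinks), so Amelia is the only person who could newly come to control Larkspur.
Amelia's largest direct stake is 64% in Orbis, which does not meet the threshold, so Amelia controls no company.
Neither Amelia nor any entity Amelia controls holds any voting interest in Larkspur.
So before the transaction, Amelia does not control Larkspur.
After the purchase, Amelia's direct stake in Lumen rises to 45% + 51% = 96%, and Oren's stake falls to 4%.
Amelia holds 96% of Lumen, so Amelia controls Lumen.
Lumen holds 100% of Larkspur, so Amelia controls Larkspur.
Amelia did not control Larkspur before and does after, so the clause is triggered.

Yes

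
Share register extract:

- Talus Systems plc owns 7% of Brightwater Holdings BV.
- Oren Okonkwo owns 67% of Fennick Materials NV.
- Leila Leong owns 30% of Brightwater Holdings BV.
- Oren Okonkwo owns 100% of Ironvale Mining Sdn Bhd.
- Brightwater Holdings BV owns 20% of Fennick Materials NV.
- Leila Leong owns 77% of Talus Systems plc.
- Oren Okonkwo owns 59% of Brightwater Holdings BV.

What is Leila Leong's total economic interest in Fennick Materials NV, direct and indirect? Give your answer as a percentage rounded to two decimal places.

Leila reaches Fennick along 2 paths.
Via Brightwater: 30% × 20% = 6%.
Via Talus → Brightwater: 77% × 7% × 20% = 1.078%.
Total: 6% + 1.078% = 7.078%.
Rounded: 7.08%.

7.08%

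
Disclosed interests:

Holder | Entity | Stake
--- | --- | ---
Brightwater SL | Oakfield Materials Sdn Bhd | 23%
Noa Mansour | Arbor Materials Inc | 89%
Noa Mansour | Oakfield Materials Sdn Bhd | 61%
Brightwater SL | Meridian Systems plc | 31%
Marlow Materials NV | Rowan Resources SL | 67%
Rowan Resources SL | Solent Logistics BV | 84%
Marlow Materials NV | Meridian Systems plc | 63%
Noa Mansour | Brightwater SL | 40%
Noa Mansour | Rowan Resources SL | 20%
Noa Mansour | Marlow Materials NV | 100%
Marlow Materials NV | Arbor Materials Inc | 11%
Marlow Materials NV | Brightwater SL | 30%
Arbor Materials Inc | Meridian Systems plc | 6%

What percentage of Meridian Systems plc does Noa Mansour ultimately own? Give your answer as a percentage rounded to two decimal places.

90.70%

Noa reaches Meridian along 5 paths.
Via Marlow → Brightwater: 100% × 30% × 31% = 9.3%.
Via Brightwater: 40% × 31% = 12.4%.
Via Marlow → Arbor: 100% × 11% × 6% = 0.66%.
Via Arbor: 89% × 6% = 5.34%.
Via Marlow: 100% × 63% = 63%.
Total: 9.3% + 12.4% + 0.66% + 5.34% + 63% = 90.7%.
Rounded: 90.70%.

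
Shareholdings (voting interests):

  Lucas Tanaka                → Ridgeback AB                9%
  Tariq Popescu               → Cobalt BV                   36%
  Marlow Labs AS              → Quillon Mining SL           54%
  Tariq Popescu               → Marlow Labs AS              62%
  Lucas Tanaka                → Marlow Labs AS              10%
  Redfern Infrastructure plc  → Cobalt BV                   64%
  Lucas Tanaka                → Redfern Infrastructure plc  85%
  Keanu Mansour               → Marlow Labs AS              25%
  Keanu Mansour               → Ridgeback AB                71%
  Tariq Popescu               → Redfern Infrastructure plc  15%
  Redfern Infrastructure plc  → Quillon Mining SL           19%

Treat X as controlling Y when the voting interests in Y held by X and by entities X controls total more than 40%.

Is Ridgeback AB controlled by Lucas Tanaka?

No

Lucas holds 85% of Redfern, so Lucas controls Redfern.
Redfern holds 64% of Cobalt, so Lucas controls Cobalt.
In Ridgeback, Lucas's side holds only 9%, not > 40%.
So Lucas does not control Ridgeback.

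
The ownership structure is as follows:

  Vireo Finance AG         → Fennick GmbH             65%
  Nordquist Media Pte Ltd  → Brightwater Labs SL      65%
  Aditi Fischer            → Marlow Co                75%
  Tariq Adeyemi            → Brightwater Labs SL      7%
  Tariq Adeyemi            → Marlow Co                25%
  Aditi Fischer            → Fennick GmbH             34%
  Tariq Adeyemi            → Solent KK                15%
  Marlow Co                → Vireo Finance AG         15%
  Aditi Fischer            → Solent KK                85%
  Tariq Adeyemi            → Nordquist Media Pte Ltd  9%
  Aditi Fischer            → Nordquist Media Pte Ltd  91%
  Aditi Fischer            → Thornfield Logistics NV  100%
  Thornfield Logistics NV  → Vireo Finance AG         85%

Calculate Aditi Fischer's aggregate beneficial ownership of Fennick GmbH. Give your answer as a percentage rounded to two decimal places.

Aditi reaches Fennick along 3 paths.
Direct stake: 34% = 34%.
Via Marlow → Vireo: 75% × 15% × 65% = 7.3125%.
Via Thornfield → Vireo: 100% × 85% × 65% = 55.25%.
Total: 34% + 7.3125% + 55.25% = 96.5625%.
Rounded: 96.56%.

96.56%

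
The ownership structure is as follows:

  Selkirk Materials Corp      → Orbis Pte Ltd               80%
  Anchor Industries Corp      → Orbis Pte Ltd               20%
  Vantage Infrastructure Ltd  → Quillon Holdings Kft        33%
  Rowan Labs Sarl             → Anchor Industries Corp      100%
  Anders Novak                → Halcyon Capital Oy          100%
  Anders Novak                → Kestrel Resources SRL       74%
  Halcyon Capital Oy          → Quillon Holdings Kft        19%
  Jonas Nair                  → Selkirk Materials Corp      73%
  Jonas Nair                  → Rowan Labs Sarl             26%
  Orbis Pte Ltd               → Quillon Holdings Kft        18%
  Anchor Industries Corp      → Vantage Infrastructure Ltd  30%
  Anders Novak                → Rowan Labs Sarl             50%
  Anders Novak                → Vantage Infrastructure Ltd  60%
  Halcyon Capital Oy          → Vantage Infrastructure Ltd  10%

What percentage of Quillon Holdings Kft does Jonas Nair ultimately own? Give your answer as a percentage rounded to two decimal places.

Jonas reaches Quillon along 3 paths.
Via Rowan → Anchor → Vantage: 26% × 100% × 30% × 33% = 2.574%.
Via Selkirk → Orbis: 73% × 80% × 18% = 10.512%.
Via Rowan → Anchor → Orbis: 26% × 100% × 20% × 18% = 0.936%.
Total: 2.574% + 10.512% + 0.936% = 14.022%.
Rounded: 14.02%.

14.02%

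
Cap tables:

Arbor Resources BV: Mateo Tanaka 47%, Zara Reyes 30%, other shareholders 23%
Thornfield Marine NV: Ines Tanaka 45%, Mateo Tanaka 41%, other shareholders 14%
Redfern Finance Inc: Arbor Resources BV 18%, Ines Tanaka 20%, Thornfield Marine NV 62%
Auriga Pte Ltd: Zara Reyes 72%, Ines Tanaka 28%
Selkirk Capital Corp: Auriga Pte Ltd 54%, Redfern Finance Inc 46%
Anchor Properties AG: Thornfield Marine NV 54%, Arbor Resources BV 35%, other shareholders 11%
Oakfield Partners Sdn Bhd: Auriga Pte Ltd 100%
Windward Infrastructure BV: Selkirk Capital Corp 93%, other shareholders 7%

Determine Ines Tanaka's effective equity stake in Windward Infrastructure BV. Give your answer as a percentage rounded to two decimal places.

34.55%

Ines reaches Windward along 3 paths.
Via Auriga → Selkirk: 28% × 54% × 93% = 14.0616%.
Via Redfern → Selkirk: 20% × 46% × 93% = 8.556%.
Via Thornfield → Redfern → Selkirk: 45% × 62% × 46% × 93% = 11.93562%.
Total: 14.0616% + 8.556% + 11.93562% = 34.55322%.
Rounded: 34.55%.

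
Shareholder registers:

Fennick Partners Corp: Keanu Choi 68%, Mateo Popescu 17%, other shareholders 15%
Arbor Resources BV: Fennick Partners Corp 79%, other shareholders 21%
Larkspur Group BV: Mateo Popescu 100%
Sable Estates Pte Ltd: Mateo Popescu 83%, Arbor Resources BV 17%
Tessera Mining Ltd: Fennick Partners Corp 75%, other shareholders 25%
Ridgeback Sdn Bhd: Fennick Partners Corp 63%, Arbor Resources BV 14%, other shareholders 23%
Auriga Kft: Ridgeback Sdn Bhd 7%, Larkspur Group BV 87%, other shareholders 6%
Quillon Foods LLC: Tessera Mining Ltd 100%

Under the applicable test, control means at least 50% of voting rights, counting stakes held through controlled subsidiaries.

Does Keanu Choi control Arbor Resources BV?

Keanu holds 68% of Fennick, so Keanu controls Fennick.
Fennick holds 79% of Arbor, so Keanu controls Arbor.

Yes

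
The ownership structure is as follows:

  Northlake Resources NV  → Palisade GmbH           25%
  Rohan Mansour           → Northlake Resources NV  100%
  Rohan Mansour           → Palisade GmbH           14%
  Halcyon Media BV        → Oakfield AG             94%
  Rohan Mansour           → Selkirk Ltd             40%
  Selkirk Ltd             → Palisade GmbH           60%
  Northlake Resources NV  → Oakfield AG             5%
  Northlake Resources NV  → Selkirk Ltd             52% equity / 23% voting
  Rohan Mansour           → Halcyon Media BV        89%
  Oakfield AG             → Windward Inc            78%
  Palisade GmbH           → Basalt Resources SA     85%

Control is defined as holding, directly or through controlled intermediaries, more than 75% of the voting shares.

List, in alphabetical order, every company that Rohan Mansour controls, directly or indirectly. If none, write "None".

Halcyon Media BV, Northlake Resources NV, Oakfield AG, Windward Inc

Rohan holds 100% of Northlake, so Rohan controls Northlake.
Rohan holds 89% of Halcyon, so Rohan controls Halcyon.
Northlake and Halcyon together hold 5% + 94% = 99% of Oakfield, so Rohan controls Oakfield.
Oakfield holds 78% of Windward, so Rohan controls Windward.
No other company's threshold is met.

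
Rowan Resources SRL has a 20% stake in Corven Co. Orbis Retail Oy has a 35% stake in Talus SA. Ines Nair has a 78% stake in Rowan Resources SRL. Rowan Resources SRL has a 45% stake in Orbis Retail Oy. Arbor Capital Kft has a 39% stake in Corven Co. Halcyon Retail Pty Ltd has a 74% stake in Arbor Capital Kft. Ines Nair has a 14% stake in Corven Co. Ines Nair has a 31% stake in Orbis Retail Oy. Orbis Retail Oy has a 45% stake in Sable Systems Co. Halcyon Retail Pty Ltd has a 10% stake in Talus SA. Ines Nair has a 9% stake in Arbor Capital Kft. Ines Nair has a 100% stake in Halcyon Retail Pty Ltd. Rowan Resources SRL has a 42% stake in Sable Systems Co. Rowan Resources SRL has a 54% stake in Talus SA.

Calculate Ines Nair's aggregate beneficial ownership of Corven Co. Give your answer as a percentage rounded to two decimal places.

Ines reaches Corven along 4 paths.
Via Rowan: 78% × 20% = 15.6%.
Direct stake: 14% = 14%.
Via Halcyon → Arbor: 100% × 74% × 39% = 28.86%.
Via Arbor: 9% × 39% = 3.51%.
Total: 15.6% + 14% + 28.86% + 3.51% = 61.97%.

61.97%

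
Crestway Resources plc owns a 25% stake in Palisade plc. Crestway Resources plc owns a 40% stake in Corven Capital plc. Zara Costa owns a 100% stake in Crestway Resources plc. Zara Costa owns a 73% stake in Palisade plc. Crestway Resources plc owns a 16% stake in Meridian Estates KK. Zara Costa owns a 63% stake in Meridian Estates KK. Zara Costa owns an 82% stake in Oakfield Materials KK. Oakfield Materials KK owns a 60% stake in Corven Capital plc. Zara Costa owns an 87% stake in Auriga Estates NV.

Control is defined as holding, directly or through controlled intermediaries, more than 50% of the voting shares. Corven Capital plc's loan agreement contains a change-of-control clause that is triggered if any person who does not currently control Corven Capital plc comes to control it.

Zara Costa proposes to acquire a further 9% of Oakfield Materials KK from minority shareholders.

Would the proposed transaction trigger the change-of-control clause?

No

The purchase changes only Zara's holdings, so Zara is the only person who could newly come to control Corven.
Zara holds 100% of Crestway, so Zara controls Crestway.
Zara holds 82% of Oakfield, so Zara controls Oakfield.
Oakfield and Crestway together hold 60% + 40% = 100% of Corven, so Zara controls Corven.
So Zara already controls Corven before the transaction.
After the purchase, Zara's direct stake in Oakfield rises to 82% + 9% = 91%.
Zara controlled Corven already, so this is not a new person acquiring control; every other person's position is unchanged or reduced.
No new person acquires control, so the clause is not triggered.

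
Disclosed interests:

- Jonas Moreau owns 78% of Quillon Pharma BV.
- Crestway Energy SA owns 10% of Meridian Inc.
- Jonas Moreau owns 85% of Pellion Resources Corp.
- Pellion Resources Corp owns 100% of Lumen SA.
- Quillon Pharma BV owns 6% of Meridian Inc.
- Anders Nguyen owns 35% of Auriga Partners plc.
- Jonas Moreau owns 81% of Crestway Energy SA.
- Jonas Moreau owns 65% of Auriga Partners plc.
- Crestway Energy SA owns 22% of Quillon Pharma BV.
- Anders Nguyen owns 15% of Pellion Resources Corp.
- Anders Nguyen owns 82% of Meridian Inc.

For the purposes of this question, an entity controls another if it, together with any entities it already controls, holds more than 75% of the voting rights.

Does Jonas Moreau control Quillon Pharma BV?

Yes

Jonas holds 81% of Crestway, so Jonas controls Crestway.
Crestway and Jonas together hold 22% + 78% = 100% of Quillon, so Jonas controls Quillon.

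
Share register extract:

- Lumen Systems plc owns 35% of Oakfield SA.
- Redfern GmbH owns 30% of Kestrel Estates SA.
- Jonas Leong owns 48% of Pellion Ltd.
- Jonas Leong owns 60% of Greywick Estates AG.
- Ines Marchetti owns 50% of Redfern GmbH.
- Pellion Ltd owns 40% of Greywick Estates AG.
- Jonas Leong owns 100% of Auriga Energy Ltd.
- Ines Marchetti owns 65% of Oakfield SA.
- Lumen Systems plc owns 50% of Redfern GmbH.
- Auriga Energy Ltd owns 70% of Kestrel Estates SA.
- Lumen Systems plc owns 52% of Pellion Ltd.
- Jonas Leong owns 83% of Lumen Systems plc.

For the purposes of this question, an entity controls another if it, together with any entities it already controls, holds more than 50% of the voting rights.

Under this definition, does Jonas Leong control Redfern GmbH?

Jonas holds 83% of Lumen, so Jonas controls Lumen.
Jonas holds 100% of Auriga, so Jonas controls Auriga.
Jonas and Lumen together hold 48% + 52% = 100% of Pellion, so Jonas controls Pellion.
Jonas and Pellion together hold 60% + 40% = 100% of Greywick, so Jonas controls Greywick.
Auriga holds 70% of Kestrel, so Jonas controls Kestrel.
In Redfern, Jonas's side holds only 50%, not > 50%.
So Jonas does not control Redfern.

No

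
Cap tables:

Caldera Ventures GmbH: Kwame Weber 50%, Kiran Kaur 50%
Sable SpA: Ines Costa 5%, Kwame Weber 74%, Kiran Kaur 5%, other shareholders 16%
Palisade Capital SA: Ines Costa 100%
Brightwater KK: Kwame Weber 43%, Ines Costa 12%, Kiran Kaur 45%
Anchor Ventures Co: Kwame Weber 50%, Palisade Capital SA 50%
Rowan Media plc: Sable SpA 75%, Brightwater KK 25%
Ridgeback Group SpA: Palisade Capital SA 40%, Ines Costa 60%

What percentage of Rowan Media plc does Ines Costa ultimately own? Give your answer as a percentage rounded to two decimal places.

6.75%

Ines reaches Rowan along 2 paths.
Via Sable: 5% × 75% = 3.75%.
Via Brightwater: 12% × 25% = 3%.
Total: 3.75% + 3% = 6.75%.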